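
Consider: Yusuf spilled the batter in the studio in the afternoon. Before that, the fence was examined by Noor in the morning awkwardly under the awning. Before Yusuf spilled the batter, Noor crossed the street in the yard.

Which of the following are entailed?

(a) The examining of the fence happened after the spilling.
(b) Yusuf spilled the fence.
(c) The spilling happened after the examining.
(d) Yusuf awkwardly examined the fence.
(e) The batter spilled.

(c), (e)

(a) Not entailed — the narrative places the examining before the spilling, not after.
(b) Not entailed — Yusuf spilled the batter, not the fence; the fence belongs to the examining event.
(c) Entailed — the narrative places the examining before the spilling.
(d) Not entailed — the passage has Noor examining the fence, not Yusuf.
(e) Entailed — 'Yusuf spilled the batter' is causative; it entails the inchoative 'the batter spilled'.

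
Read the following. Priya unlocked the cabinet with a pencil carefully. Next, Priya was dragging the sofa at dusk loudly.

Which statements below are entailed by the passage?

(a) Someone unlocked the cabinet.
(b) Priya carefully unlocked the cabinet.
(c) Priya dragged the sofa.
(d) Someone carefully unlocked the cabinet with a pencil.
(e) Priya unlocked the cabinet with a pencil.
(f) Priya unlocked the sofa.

(a) Entailed — dropping 'with a pencil', 'carefully' and generalizing the agent leaves a sub-description the original still satisfies.
(b) Entailed — dropping 'with a pencil' leaves a sub-description the original still satisfies.
(c) Entailed — 'drag' is an activity; 'was dragging' entails that some dragging happened, so 'dragged' holds.
(d) Entailed — the original entails any weakening of itself; this just generalizes the agent.
(e) Entailed — this follows by dropping conjuncts from the unlocking event's description.
(f) Not entailed — Priya unlocked the cabinet, not the sofa; the sofa belongs to the dragging event.

(a), (b), (c), (d), (e)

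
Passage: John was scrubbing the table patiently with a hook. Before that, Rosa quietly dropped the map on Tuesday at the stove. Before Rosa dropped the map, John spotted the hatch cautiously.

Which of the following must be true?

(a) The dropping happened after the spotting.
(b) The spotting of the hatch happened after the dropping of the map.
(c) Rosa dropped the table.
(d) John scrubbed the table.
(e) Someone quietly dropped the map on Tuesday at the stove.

(a), (d), (e)

(a) Entailed — the narrative places the spotting before the dropping.
(b) Not entailed — the narrative places the spotting before the dropping, not after.
(c) Not entailed — Rosa dropped the map, not the table; the table belongs to the scrubbing event.
(d) Entailed — 'scrub' is an activity; 'was scrubbing' entails that some scrubbing happened, so 'scrubbed' holds.
(e) Entailed — the original entails any weakening of itself; this just generalizes the agent.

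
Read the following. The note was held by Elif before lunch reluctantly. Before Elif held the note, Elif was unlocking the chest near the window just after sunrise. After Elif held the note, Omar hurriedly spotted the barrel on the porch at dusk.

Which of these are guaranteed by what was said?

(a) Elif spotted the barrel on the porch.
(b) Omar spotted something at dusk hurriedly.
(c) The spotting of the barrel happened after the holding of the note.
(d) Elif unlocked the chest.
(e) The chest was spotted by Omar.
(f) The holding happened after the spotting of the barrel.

(a) Not entailed — the passage has Omar spotting the barrel, not Elif.
(b) Entailed — every conjunct here is already in the original spotting event.
(c) Entailed — the narrative places the holding before the spotting.
(d) Not entailed — 'was unlocking' is progressive on an accomplishment; it does not entail the completed 'unlocked'.
(e) Not entailed — Omar spotted the barrel, not the chest; the chest belongs to the unlocking event.
(f) Not entailed — the narrative places the holding before the spotting, not after.

(b), (c)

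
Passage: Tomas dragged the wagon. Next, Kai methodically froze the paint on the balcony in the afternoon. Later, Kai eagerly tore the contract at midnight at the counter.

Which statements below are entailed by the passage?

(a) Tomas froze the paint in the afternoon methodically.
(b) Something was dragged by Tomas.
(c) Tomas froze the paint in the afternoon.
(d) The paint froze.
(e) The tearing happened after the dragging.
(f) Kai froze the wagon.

(a) Not entailed — the passage has Kai freezing the paint, not Tomas.
(b) Entailed — generalizing the patient leaves a sub-description the original still satisfies.
(c) Not entailed — the passage has Kai freezing the paint, not Tomas.
(d) Entailed — 'Kai froze the paint' is causative; it entails the inchoative 'the paint froze'.
(e) Entailed — the narrative places the dragging before the tearing.
(f) Not entailed — Kai froze the paint, not the wagon; the wagon belongs to the dragging event.

(b), (d), (e)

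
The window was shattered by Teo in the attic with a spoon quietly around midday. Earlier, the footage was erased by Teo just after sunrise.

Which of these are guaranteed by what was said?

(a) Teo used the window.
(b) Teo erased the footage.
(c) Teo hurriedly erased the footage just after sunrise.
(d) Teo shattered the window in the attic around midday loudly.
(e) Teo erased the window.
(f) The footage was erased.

(b), (f)

(a) Not entailed — the window is the patient, not an instrument — Teo used a spoon.
(b) Entailed — this follows by dropping conjuncts from the erasing event's description.
(c) Not entailed — 'hurriedly' adds information not in the original event.
(d) Not entailed — 'loudly' adds a manner not in (and inconsistent with) the original.
(e) Not entailed — Teo erased the footage, not the window; the window belongs to the shattering event.
(f) Entailed — the original entails any weakening of itself; this just drops 'just after sunrise' and generalizes the agent.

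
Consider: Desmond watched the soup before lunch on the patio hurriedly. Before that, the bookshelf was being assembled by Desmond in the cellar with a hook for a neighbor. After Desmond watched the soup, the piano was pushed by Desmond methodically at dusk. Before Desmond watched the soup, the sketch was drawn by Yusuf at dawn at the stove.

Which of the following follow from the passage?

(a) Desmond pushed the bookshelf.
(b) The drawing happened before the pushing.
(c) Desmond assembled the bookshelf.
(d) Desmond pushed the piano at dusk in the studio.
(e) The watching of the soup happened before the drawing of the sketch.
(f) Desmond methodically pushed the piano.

(a) Not entailed — Desmond pushed the piano, not the bookshelf; the bookshelf belongs to the assembling event.
(b) Entailed — the narrative places the drawing before the pushing.
(c) Not entailed — 'was assembling' is progressive on an accomplishment; it does not entail the completed 'assembled'.
(d) Not entailed — 'in the studio' adds information not in the original event.
(e) Not entailed — the narrative places the drawing before the watching, not after.
(f) Entailed — dropping 'at dusk' leaves a sub-description the original still satisfies.

(b), (f)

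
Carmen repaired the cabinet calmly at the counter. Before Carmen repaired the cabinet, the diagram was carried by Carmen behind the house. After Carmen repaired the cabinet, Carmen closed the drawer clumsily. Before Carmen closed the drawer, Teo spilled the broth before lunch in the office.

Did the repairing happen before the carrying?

no

The narrative orders the carrying before the repairing.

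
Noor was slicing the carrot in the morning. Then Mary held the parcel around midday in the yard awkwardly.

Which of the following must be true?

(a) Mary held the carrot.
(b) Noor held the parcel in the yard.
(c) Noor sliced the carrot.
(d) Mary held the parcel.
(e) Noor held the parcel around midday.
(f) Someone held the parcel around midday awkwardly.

(a) Not entailed — Mary held the parcel, not the carrot; the carrot belongs to the slicing event.
(b) Not entailed — the passage has Mary holding the parcel, not Noor.
(c) Not entailed — 'was slicing' is progressive on an accomplishment; it does not entail the completed 'sliced'.
(d) Entailed — the original entails any weakening of itself; this just drops 'awkwardly', 'in the yard', 'around midday'.
(e) Not entailed — the passage has Mary holding the parcel, not Noor.
(f) Entailed — the original entails any weakening of itself; this just drops 'in the yard' and generalizes the agent.

(d), (f)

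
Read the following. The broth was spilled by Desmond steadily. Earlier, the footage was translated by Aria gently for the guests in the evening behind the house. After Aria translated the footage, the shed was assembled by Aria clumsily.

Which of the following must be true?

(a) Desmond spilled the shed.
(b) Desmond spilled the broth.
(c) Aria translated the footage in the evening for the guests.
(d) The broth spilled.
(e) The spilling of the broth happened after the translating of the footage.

(a) Not entailed — Desmond spilled the broth, not the shed; the shed belongs to the assembling event.
(b) Entailed — this follows by dropping conjuncts from the spilling event's description.
(c) Entailed — every conjunct here is already in the original translating event.
(d) Entailed — 'Desmond spilled the broth' is causative; it entails the inchoative 'the broth spilled'.
(e) Entailed — the narrative places the translating before the spilling.

(b), (c), (d), (e)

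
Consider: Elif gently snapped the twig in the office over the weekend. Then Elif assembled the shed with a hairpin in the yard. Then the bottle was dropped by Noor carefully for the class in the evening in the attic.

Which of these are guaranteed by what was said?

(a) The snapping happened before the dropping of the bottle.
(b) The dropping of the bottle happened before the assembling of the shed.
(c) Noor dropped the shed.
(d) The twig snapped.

(a) Entailed — the narrative places the snapping before the dropping.
(b) Not entailed — the narrative places the assembling before the dropping, not after.
(c) Not entailed — Noor dropped the bottle, not the shed; the shed belongs to the assembling event.
(d) Entailed — 'Elif snapped the twig' is causative; it entails the inchoative 'the twig snapped'.

(a), (d)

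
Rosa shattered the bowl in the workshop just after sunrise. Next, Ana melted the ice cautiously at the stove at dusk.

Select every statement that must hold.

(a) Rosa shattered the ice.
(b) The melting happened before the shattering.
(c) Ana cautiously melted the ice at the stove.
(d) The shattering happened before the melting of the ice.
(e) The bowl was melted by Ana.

(c), (d)

(a) Not entailed — Rosa shattered the bowl, not the ice; the ice belongs to the melting event.
(b) Not entailed — the narrative places the shattering before the melting, not after.
(c) Entailed — dropping 'at dusk' leaves a sub-description the original still satisfies.
(d) Entailed — the narrative places the shattering before the melting.
(e) Not entailed — Ana melted the ice, not the bowl; the bowl belongs to the shattering event.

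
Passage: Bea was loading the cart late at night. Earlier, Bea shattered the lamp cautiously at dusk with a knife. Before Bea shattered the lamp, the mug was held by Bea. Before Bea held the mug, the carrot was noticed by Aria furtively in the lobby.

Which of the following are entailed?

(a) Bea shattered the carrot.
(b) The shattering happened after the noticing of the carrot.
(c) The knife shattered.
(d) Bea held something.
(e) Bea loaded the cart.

(b), (d)

(a) Not entailed — Bea shattered the lamp, not the carrot; the carrot belongs to the noticing event.
(b) Entailed — the narrative places the noticing before the shattering.
(c) Not entailed — the lamp is what shattered, not the knife.
(d) Entailed — the original entails any weakening of itself; this just generalizes the patient.
(e) Not entailed — 'was loading' is progressive on an accomplishment; it does not entail the completed 'loaded'.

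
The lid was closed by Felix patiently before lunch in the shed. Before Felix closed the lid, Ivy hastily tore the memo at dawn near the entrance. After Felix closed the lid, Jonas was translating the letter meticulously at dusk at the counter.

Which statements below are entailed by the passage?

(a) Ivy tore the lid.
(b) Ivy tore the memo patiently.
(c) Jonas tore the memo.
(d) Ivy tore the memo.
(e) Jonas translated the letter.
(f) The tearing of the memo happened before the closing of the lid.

(a) Not entailed — Ivy tore the memo, not the lid; the lid belongs to the closing event.
(b) Not entailed — 'patiently' adds a manner not in (and inconsistent with) the original.
(c) Not entailed — the passage has Ivy tearing the memo, not Jonas.
(d) Entailed — every conjunct here is already in the original tearing event.
(e) Not entailed — 'was translating' is progressive on an accomplishment; it does not entail the completed 'translated'.
(f) Entailed — the narrative places the tearing before the closing.

(d), (f)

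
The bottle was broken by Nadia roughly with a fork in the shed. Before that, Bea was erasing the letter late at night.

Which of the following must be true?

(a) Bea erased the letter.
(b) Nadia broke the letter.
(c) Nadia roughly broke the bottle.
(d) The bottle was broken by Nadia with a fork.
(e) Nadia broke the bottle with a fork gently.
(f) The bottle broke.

(a) Not entailed — 'was erasing' is progressive on an accomplishment; it does not entail the completed 'erased'.
(b) Not entailed — Nadia broke the bottle, not the letter; the letter belongs to the erasing event.
(c) Entailed — the original entails any weakening of itself; this just drops 'in the shed', 'with a fork'.
(d) Entailed — this follows by dropping conjuncts from the breaking event's description.
(e) Not entailed — 'gently' adds a manner not in (and inconsistent with) the original.
(f) Entailed — 'Nadia broke the bottle' is causative; it entails the inchoative 'the bottle broke'.

(c), (d), (f)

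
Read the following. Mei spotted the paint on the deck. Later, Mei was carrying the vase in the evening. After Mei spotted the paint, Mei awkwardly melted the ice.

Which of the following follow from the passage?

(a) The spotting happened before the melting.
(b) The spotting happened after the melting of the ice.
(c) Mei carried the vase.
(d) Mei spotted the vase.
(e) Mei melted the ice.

(a) Entailed — the narrative places the spotting before the melting.
(b) Not entailed — the narrative places the spotting before the melting, not after.
(c) Entailed — 'carry' is an activity; 'was carrying' entails that some carrying happened, so 'carried' holds.
(d) Not entailed — Mei spotted the paint, not the vase; the vase belongs to the carrying event.
(e) Entailed — this follows by dropping conjuncts from the melting event's description.

(a), (c), (e)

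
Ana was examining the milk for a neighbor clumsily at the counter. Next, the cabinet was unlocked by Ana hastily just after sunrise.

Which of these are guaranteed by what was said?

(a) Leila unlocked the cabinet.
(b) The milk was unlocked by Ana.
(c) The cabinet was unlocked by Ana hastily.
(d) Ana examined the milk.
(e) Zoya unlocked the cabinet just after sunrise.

(a) Not entailed — the passage has Ana unlocking the cabinet, not Leila.
(b) Not entailed — Ana unlocked the cabinet, not the milk; the milk belongs to the examining event.
(c) Entailed — the original entails any weakening of itself; this just drops 'just after sunrise'.
(d) Entailed — 'examine' is an activity; 'was examining' entails that some examining happened, so 'examined' holds.
(e) Not entailed — the passage has Ana unlocking the cabinet, not Zoya.

(c), (d)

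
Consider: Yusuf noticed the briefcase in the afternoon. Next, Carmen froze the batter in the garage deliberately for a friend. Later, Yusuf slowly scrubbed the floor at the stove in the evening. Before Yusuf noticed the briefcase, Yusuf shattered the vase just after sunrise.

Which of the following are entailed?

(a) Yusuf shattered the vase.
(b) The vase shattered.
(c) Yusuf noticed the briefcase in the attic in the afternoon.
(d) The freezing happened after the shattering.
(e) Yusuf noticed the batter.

(a) Entailed — the original entails any weakening of itself; this just drops 'just after sunrise'.
(b) Entailed — 'Yusuf shattered the vase' is causative; it entails the inchoative 'the vase shattered'.
(c) Not entailed — 'in the attic' adds information not in the original event.
(d) Entailed — the narrative places the shattering before the freezing.
(e) Not entailed — Yusuf noticed the briefcase, not the batter; the batter belongs to the freezing event.

(a), (b), (d)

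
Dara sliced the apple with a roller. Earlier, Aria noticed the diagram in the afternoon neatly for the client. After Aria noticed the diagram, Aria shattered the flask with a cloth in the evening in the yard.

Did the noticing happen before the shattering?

yes

The narrative orders the noticing before the shattering.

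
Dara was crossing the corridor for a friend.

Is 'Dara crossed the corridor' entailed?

no

'was crossing' is progressive; for an accomplishment like 'cross the corridor', it doesn't entail completion.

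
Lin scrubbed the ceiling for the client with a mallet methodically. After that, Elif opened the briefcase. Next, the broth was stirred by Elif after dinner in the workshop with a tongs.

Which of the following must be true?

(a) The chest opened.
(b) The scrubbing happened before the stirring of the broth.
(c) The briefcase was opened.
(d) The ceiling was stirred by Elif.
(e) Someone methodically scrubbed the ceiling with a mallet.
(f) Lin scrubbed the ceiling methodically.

(b), (c), (e), (f)

(a) Not entailed — the briefcase is what opened, not the chest.
(b) Entailed — the narrative places the scrubbing before the stirring.
(c) Entailed — this follows by dropping conjuncts from the opening event's description.
(d) Not entailed — Elif stirred the broth, not the ceiling; the ceiling belongs to the scrubbing event.
(e) Entailed — dropping 'for the client' and generalizing the agent leaves a sub-description the original still satisfies.
(f) Entailed — every conjunct here is already in the original scrubbing event.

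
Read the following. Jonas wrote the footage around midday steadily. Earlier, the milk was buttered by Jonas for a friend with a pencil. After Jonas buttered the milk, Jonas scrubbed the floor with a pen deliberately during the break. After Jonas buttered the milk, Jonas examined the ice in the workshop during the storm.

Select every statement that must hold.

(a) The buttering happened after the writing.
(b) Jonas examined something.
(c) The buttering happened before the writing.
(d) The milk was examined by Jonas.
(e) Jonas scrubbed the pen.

(a) Not entailed — the narrative places the buttering before the writing, not after.
(b) Entailed — the original entails any weakening of itself; this just drops 'in the workshop', 'during the storm' and generalizes the patient.
(c) Entailed — the narrative places the buttering before the writing.
(d) Not entailed — Jonas examined the ice, not the milk; the milk belongs to the buttering event.
(e) Not entailed — the pen is the instrument, not what was scrubbed.

(b), (c)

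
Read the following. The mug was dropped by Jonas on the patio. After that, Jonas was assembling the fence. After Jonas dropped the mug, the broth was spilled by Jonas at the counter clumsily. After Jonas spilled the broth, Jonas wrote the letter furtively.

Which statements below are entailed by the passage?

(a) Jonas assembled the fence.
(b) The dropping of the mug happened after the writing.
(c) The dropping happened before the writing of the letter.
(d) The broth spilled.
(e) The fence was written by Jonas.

(c), (d)

(a) Not entailed — 'was assembling' is progressive on an accomplishment; it does not entail the completed 'assembled'.
(b) Not entailed — the narrative places the dropping before the writing, not after.
(c) Entailed — the narrative places the dropping before the writing.
(d) Entailed — 'Jonas spilled the broth' is causative; it entails the inchoative 'the broth spilled'.
(e) Not entailed — Jonas wrote the letter, not the fence; the fence belongs to the assembling event.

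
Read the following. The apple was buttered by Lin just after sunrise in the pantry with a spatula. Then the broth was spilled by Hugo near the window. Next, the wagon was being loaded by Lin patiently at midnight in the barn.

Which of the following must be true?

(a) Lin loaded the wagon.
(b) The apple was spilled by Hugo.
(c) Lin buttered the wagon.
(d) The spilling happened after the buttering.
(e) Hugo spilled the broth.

(d), (e)

(a) Not entailed — 'was loading' is progressive on an accomplishment; it does not entail the completed 'loaded'.
(b) Not entailed — Hugo spilled the broth, not the apple; the apple belongs to the buttering event.
(c) Not entailed — Lin buttered the apple, not the wagon; the wagon belongs to the loading event.
(d) Entailed — the narrative places the buttering before the spilling.
(e) Entailed — the original entails any weakening of itself; this just drops 'near the window'.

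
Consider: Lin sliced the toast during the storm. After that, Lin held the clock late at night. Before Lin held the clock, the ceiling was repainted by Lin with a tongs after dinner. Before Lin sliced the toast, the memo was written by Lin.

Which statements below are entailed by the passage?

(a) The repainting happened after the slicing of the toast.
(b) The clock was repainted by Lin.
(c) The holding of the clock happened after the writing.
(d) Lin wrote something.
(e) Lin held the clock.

(a) Not entailed — the narrative doesn't order the slicing relative to the repainting.
(b) Not entailed — Lin repainted the ceiling, not the clock; the clock belongs to the holding event.
(c) Entailed — the narrative places the writing before the holding.
(d) Entailed — generalizing the patient leaves a sub-description the original still satisfies.
(e) Entailed — dropping 'late at night' leaves a sub-description the original still satisfies.

(c), (d), (e)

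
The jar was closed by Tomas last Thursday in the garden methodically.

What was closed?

the jar

'the jar' marks the patient of the closing event.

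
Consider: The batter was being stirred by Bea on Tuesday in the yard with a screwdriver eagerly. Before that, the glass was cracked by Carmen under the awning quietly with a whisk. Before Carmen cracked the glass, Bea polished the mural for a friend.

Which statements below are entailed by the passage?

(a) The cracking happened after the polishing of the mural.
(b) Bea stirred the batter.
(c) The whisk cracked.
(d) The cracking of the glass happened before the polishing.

(a), (b)

(a) Entailed — the narrative places the polishing before the cracking.
(b) Entailed — 'stir' is an activity; 'was stirring' entails that some stirring happened, so 'stirred' holds.
(c) Not entailed — the glass is what cracked, not the whisk.
(d) Not entailed — the narrative places the polishing before the cracking, not after.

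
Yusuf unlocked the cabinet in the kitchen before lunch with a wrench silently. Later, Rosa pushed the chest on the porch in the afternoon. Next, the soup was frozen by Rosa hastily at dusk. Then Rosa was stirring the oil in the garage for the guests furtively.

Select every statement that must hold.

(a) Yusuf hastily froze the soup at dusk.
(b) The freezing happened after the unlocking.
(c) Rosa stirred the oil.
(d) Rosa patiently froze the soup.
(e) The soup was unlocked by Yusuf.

(b), (c)

(a) Not entailed — the passage has Rosa freezing the soup, not Yusuf.
(b) Entailed — the narrative places the unlocking before the freezing.
(c) Entailed — 'stir' is an activity; 'was stirring' entails that some stirring happened, so 'stirred' holds.
(d) Not entailed — 'patiently' adds a manner not in (and inconsistent with) the original.
(e) Not entailed — Yusuf unlocked the cabinet, not the soup; the soup belongs to the freezing event.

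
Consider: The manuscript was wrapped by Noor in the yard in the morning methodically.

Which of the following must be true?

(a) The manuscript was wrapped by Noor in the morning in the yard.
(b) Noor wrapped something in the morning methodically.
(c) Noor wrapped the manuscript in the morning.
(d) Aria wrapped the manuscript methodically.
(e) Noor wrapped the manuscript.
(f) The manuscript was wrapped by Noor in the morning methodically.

(a) Entailed — dropping 'methodically' leaves a sub-description the original still satisfies.
(b) Entailed — the original entails any weakening of itself; this just drops 'in the yard' and generalizes the patient.
(c) Entailed — the original entails any weakening of itself; this just drops 'methodically', 'in the yard'.
(d) Not entailed — the passage has Noor wrapping the manuscript, not Aria.
(e) Entailed — every conjunct here is already in the original wrapping event.
(f) Entailed — every conjunct here is already in the original wrapping event.

(a), (b), (c), (e), (f)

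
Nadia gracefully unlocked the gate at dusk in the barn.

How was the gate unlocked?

gracefully

'gracefully' marks the manner of the unlocking event.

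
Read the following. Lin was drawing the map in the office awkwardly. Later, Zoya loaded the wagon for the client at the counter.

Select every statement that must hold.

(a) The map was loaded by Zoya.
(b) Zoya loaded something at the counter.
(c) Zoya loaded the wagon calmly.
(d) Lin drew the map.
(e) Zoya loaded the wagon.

(b), (e)

(a) Not entailed — Zoya loaded the wagon, not the map; the map belongs to the drawing event.
(b) Entailed — this follows by dropping conjuncts from the loading event's description.
(c) Not entailed — 'calmly' adds information not in the original event.
(d) Not entailed — 'was drawing' is progressive on an accomplishment; it does not entail the completed 'drew'.
(e) Entailed — this follows by dropping conjuncts from the loading event's description.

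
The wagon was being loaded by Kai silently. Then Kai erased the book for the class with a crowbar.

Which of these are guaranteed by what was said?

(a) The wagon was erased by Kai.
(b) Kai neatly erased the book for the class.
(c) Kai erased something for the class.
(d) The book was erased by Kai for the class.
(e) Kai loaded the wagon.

(a) Not entailed — Kai erased the book, not the wagon; the wagon belongs to the loading event.
(b) Not entailed — 'neatly' adds information not in the original event.
(c) Entailed — this follows by dropping conjuncts from the erasing event's description.
(d) Entailed — the original entails any weakening of itself; this just drops 'with a crowbar'.
(e) Not entailed — 'was loading' is progressive on an accomplishment; it does not entail the completed 'loaded'.

(c), (d)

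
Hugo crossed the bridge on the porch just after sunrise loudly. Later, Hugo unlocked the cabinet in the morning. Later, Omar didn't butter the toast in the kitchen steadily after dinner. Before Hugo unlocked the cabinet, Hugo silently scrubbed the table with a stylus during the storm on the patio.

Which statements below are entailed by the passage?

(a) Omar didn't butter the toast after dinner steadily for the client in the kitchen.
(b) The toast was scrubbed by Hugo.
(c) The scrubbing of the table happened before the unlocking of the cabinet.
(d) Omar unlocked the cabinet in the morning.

(a), (c)

(a) Entailed — under negation, adding a further restriction is entailed: if no such buttering event occurred, none occurred for the client either.
(b) Not entailed — Hugo scrubbed the table, not the toast; the toast belongs to the buttering event.
(c) Entailed — the narrative places the scrubbing before the unlocking.
(d) Not entailed — the passage has Hugo unlocking the cabinet, not Omar.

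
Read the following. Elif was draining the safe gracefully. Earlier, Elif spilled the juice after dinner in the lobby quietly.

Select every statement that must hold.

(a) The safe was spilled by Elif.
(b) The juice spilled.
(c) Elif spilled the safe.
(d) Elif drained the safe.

(a) Not entailed — Elif spilled the juice, not the safe; the safe belongs to the draining event.
(b) Entailed — 'Elif spilled the juice' is causative; it entails the inchoative 'the juice spilled'.
(c) Not entailed — Elif spilled the juice, not the safe; the safe belongs to the draining event.
(d) Not entailed — 'was draining' is progressive on an accomplishment; it does not entail the completed 'drained'.

(b)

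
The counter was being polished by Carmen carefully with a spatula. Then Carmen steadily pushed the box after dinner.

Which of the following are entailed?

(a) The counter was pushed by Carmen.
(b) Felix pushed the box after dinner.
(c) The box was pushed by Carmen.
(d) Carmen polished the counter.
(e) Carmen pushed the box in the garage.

(a) Not entailed — Carmen pushed the box, not the counter; the counter belongs to the polishing event.
(b) Not entailed — the passage has Carmen pushing the box, not Felix.
(c) Entailed — dropping 'after dinner', 'steadily' leaves a sub-description the original still satisfies.
(d) Entailed — 'polish' is an activity; 'was polishing' entails that some polishing happened, so 'polished' holds.
(e) Not entailed — 'in the garage' adds information not in the original event.

(c), (d)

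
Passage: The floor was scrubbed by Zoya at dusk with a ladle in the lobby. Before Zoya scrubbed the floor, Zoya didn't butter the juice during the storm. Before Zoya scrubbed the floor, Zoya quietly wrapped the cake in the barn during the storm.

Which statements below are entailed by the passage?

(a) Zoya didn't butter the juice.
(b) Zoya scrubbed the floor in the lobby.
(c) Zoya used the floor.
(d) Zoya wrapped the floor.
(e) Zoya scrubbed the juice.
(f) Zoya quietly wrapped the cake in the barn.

(b), (f)

(a) Not entailed — dropping 'during the storm' under negation is not valid — the original leaves open that Zoya buttered the juice some other way.
(b) Entailed — this follows by dropping conjuncts from the scrubbing event's description.
(c) Not entailed — the floor is the patient, not an instrument — Zoya used a ladle.
(d) Not entailed — Zoya wrapped the cake, not the floor; the floor belongs to the scrubbing event.
(e) Not entailed — Zoya scrubbed the floor, not the juice; the juice belongs to the buttering event.
(f) Entailed — every conjunct here is already in the original wrapping event.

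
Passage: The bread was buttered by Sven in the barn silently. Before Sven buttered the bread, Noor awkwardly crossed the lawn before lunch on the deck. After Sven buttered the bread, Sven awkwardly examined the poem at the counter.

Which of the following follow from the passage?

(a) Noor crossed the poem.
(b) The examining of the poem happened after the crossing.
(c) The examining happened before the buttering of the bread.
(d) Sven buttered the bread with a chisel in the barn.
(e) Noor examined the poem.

(a) Not entailed — Noor crossed the lawn, not the poem; the poem belongs to the examining event.
(b) Entailed — the narrative places the crossing before the examining.
(c) Not entailed — the narrative places the buttering before the examining, not after.
(d) Not entailed — 'with a chisel' adds information not in the original event.
(e) Not entailed — the passage has Sven examining the poem, not Noor.

(b)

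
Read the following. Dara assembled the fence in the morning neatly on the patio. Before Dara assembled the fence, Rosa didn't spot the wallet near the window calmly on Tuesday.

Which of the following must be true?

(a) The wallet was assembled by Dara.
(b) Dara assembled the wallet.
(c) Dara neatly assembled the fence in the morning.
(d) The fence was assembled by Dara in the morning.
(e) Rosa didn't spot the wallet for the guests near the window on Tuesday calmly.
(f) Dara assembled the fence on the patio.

(a) Not entailed — Dara assembled the fence, not the wallet; the wallet belongs to the spotting event.
(b) Not entailed — Dara assembled the fence, not the wallet; the wallet belongs to the spotting event.
(c) Entailed — dropping 'on the patio' leaves a sub-description the original still satisfies.
(d) Entailed — this follows by dropping conjuncts from the assembling event's description.
(e) Entailed — under negation, adding a further restriction is entailed: if no such spotting event occurred, none occurred for the guests either.
(f) Entailed — the original entails any weakening of itself; this just drops 'neatly', 'in the morning'.

(c), (d), (e), (f)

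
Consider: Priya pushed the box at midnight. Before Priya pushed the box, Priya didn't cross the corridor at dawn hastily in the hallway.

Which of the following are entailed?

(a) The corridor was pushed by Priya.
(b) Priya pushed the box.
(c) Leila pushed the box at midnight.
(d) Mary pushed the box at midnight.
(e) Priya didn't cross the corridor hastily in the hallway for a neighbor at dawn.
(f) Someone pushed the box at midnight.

(b), (e), (f)

(a) Not entailed — Priya pushed the box, not the corridor; the corridor belongs to the crossing event.
(b) Entailed — the original entails any weakening of itself; this just drops 'at midnight'.
(c) Not entailed — the passage has Priya pushing the box, not Leila.
(d) Not entailed — the passage has Priya pushing the box, not Mary.
(e) Entailed — under negation, adding a further restriction is entailed: if no such crossing event occurred, none occurred for a neighbor either.
(f) Entailed — this follows by dropping conjuncts from the pushing event's description.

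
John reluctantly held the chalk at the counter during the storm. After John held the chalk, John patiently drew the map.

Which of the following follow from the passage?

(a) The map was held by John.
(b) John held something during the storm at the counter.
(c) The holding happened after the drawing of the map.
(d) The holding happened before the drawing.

(a) Not entailed — John held the chalk, not the map; the map belongs to the drawing event.
(b) Entailed — dropping 'reluctantly' and generalizing the patient leaves a sub-description the original still satisfies.
(c) Not entailed — the narrative places the holding before the drawing, not after.
(d) Entailed — the narrative places the holding before the drawing.

(b), (d)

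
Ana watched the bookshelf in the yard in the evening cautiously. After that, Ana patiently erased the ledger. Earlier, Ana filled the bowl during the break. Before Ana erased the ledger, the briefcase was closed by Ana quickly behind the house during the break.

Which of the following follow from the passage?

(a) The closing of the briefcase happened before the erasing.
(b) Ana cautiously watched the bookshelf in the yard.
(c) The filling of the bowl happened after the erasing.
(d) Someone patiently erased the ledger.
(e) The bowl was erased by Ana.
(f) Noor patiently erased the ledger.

(a) Entailed — the narrative places the closing before the erasing.
(b) Entailed — dropping 'in the evening' leaves a sub-description the original still satisfies.
(c) Not entailed — the narrative places the filling before the erasing, not after.
(d) Entailed — every conjunct here is already in the original erasing event.
(e) Not entailed — Ana erased the ledger, not the bowl; the bowl belongs to the filling event.
(f) Not entailed — the passage has Ana erasing the ledger, not Noor.

(a), (b), (d)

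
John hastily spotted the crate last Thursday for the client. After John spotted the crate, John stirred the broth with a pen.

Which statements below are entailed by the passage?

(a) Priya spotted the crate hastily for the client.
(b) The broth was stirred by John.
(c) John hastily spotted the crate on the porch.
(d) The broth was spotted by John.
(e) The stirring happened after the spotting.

(b), (e)

(a) Not entailed — the passage has John spotting the crate, not Priya.
(b) Entailed — dropping 'with a pen' leaves a sub-description the original still satisfies.
(c) Not entailed — 'on the porch' adds information not in the original event.
(d) Not entailed — John spotted the crate, not the broth; the broth belongs to the stirring event.
(e) Entailed — the narrative places the spotting before the stirring.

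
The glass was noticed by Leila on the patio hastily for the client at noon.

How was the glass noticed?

hastily

'hastily' marks the manner of the noticing event.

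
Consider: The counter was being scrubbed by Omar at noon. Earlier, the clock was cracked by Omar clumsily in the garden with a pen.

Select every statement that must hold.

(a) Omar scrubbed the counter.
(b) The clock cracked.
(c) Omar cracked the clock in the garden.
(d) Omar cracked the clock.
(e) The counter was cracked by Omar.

(a), (b), (c), (d)

(a) Entailed — 'scrub' is an activity; 'was scrubbing' entails that some scrubbing happened, so 'scrubbed' holds.
(b) Entailed — 'Omar cracked the clock' is causative; it entails the inchoative 'the clock cracked'.
(c) Entailed — dropping 'clumsily', 'with a pen' leaves a sub-description the original still satisfies.
(d) Entailed — this follows by dropping conjuncts from the cracking event's description.
(e) Not entailed — Omar cracked the clock, not the counter; the counter belongs to the scrubbing event.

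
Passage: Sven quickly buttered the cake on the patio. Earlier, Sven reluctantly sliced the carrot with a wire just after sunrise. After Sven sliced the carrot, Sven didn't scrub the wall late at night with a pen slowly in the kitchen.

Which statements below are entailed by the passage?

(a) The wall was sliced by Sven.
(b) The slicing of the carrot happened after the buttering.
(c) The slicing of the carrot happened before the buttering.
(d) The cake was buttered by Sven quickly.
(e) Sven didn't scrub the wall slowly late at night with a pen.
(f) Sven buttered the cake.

(a) Not entailed — Sven sliced the carrot, not the wall; the wall belongs to the scrubbing event.
(b) Not entailed — the narrative places the slicing before the buttering, not after.
(c) Entailed — the narrative places the slicing before the buttering.
(d) Entailed — every conjunct here is already in the original buttering event.
(e) Not entailed — dropping 'in the kitchen' under negation is not valid — the original leaves open that Sven scrubbed the wall some other way.
(f) Entailed — this follows by dropping conjuncts from the buttering event's description.

(c), (d), (f)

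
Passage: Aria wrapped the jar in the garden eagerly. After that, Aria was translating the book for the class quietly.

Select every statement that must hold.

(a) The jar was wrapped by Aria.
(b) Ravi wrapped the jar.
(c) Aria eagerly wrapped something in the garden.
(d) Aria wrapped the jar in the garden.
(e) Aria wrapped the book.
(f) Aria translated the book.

(a), (c), (d)

(a) Entailed — dropping 'eagerly', 'in the garden' leaves a sub-description the original still satisfies.
(b) Not entailed — the passage has Aria wrapping the jar, not Ravi.
(c) Entailed — generalizing the patient leaves a sub-description the original still satisfies.
(d) Entailed — the original entails any weakening of itself; this just drops 'eagerly'.
(e) Not entailed — Aria wrapped the jar, not the book; the book belongs to the translating event.
(f) Not entailed — 'was translating' is progressive on an accomplishment; it does not entail the completed 'translated'.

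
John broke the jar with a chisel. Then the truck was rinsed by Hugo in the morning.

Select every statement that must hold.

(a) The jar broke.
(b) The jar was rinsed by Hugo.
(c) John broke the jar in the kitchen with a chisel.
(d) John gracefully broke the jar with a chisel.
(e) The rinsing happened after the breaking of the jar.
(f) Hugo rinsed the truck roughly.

(a), (e)

(a) Entailed — 'John broke the jar' is causative; it entails the inchoative 'the jar broke'.
(b) Not entailed — Hugo rinsed the truck, not the jar; the jar belongs to the breaking event.
(c) Not entailed — 'in the kitchen' adds information not in the original event.
(d) Not entailed — 'gracefully' adds information not in the original event.
(e) Entailed — the narrative places the breaking before the rinsing.
(f) Not entailed — 'roughly' adds information not in the original event.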